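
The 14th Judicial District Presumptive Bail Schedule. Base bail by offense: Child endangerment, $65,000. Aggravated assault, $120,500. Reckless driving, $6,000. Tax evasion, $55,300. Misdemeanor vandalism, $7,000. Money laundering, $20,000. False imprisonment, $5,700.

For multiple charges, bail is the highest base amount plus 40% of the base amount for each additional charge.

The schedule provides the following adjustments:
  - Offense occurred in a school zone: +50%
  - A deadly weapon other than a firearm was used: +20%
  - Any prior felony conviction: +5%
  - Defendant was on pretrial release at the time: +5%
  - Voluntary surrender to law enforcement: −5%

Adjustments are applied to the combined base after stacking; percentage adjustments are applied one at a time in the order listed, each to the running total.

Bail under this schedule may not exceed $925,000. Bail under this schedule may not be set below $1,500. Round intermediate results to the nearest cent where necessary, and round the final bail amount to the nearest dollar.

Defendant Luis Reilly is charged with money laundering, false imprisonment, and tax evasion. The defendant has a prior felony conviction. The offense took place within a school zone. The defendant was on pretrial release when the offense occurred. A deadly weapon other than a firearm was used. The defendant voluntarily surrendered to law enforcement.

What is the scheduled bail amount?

Base amounts from the schedule: money laundering $20,000; false imprisonment $5,700; tax evasion $55,300.
Stacking rule: highest base plus 40% of each additional charge. Highest is tax evasion at $55,300. Additional: $20,000 × 40% = $8,000; $5,700 × 40% = $2,280. Combined base = $55,300 + $10,280 = $65,580.
Offense occurred in a school zone (+50%): $65,580 × 1.5 = $98,370.
A deadly weapon other than a firearm was used (+20%): $98,370 × 1.2 = $118,044.
Any prior felony conviction (+5%): $118,044 × 1.05 = $123,946.20.
Defendant was on pretrial release at the time (+5%): $123,946.20 × 1.05 = $130,143.51.
Voluntary surrender to law enforcement (−5%): $130,143.51 × 0.95 = $123,636.33.
$123,636.33 is within the $925,000 maximum.
$123,636.33 is at or above the $1,500 minimum.
Rounded to the nearest dollar: $123,636.

$123,636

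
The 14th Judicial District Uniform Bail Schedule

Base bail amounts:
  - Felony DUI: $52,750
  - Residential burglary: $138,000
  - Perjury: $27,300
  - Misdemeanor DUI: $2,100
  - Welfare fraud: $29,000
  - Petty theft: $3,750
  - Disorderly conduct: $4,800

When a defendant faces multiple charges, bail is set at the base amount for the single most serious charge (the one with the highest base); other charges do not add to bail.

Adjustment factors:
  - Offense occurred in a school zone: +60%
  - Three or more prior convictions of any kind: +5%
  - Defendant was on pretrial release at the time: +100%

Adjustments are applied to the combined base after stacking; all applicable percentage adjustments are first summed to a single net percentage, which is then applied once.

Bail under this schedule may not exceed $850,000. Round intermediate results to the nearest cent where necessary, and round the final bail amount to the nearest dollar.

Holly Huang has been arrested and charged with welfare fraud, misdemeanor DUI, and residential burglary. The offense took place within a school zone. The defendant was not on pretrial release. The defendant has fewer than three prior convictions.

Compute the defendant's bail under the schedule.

Base amounts from the schedule: welfare fraud $29,000; misdemeanor DUI $2,100; residential burglary $138,000.
Stacking rule: use the highest base only. Highest is residential burglary at $138,000. Combined base = $138,000.
Offense occurred in a school zone (+60%): $138,000 × 1.6 = $220,800.
$220,800 is within the $850,000 maximum.

$220,800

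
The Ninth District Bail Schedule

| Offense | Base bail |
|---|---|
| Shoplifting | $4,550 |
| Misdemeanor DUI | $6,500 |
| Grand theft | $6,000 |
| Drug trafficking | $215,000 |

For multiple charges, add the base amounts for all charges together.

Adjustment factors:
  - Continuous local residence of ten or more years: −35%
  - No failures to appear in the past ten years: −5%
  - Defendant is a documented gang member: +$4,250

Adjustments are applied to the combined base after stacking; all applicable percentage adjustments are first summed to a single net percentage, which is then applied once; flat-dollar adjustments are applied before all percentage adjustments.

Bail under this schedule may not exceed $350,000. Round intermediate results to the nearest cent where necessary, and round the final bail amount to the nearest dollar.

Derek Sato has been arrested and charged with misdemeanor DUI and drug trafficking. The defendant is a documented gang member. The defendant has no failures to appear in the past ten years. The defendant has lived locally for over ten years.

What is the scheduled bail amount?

Base amounts from the schedule: misdemeanor DUI $6,500; drug trafficking $215,000.
Stacking rule: sum of all bases. $6,500 + $215,000 = $221,500.
Defendant is a documented gang member (+$4,250 flat): $221,500 + $4,250 = $225,750.
Net percentage adjustment: −35% −5% = −40%. $225,750 × 0.6 = $135,450.
$135,450 is within the $350,000 maximum.

$135,450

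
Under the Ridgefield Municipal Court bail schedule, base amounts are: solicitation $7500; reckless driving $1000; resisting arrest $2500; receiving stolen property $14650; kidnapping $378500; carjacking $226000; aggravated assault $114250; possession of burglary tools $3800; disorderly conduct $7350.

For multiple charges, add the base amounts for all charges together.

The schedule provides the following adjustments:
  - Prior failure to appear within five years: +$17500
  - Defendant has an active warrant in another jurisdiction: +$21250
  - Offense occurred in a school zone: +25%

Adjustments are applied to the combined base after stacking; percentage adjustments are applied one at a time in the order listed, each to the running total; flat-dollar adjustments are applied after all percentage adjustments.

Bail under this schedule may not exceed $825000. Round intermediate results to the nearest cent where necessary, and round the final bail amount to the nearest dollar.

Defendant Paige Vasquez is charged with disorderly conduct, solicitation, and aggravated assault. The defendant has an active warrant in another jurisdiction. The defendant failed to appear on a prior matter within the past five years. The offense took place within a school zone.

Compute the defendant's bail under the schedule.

$200125

Base amounts from the schedule: disorderly conduct $7350; solicitation $7500; aggravated assault $114250.
Stacking rule: sum of all bases. $7350 + $7500 + $114250 = $129100.
Offense occurred in a school zone (+25%): $129100 × 1.25 = $161375.
Prior failure to appear within five years (+$17500 flat): $161375 + $17500 = $178875.
Defendant has an active warrant in another jurisdiction (+$21250 flat): $178875 + $21250 = $200125.
$200125 is within the $825000 maximum.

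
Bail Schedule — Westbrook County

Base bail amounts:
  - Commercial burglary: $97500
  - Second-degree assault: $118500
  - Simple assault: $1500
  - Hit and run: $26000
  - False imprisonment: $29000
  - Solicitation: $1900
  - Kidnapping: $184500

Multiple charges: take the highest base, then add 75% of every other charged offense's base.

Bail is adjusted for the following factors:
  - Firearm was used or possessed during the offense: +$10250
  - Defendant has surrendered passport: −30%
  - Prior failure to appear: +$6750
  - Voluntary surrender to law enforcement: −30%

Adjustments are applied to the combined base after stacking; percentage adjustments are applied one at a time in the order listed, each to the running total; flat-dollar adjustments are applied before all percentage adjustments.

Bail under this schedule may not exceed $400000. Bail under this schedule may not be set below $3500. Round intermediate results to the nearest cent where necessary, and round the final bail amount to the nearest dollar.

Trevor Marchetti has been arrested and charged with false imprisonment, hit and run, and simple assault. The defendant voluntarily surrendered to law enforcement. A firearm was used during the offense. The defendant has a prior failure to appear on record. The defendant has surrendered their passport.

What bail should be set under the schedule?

Base amounts from the schedule: false imprisonment $29000; hit and run $26000; simple assault $1500.
Stacking rule: highest base plus 75% of each additional charge. Highest is false imprisonment at $29000. Additional: $26000 × 75% = $19500; $1500 × 75% = $1125. Combined base = $29000 + $20625 = $49625.
Firearm was used or possessed during the offense (+$10250 flat): $49625 + $10250 = $59875.
Prior failure to appear (+$6750 flat): $59875 + $6750 = $66625.
Defendant has surrendered passport (−30%): $66625 × 0.7 = $46637.50.
Voluntary surrender to law enforcement (−30%): $46637.50 × 0.7 = $32646.25.
$32646.25 is within the $400000 maximum.
$32646.25 is at or above the $3500 minimum.
Rounded to the nearest dollar: $32646.

$32646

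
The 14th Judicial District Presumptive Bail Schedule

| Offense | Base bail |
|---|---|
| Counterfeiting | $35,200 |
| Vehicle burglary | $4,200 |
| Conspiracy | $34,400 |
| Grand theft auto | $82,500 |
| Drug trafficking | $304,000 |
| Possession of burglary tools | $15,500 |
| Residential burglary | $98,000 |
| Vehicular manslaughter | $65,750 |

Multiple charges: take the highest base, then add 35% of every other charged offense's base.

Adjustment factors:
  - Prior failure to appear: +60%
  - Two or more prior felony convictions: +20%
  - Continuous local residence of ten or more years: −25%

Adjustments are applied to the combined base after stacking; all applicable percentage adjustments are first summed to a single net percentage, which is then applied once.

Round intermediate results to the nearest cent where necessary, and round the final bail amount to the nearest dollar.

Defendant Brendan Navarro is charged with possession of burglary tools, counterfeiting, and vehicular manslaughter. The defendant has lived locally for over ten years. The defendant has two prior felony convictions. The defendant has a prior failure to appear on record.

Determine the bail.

Base amounts from the schedule: possession of burglary tools $15,500; counterfeiting $35,200; vehicular manslaughter $65,750.
Stacking rule: highest base plus 35% of each additional charge. Highest is vehicular manslaughter at $65,750. Additional: $15,500 × 35% = $5,425; $35,200 × 35% = $12,320. Combined base = $65,750 + $17,745 = $83,495.
Net percentage adjustment: +60% +20% −25% = +55%. $83,495 × 1.55 = $129,417.25.
Rounded to the nearest dollar: $129,417.

$129,417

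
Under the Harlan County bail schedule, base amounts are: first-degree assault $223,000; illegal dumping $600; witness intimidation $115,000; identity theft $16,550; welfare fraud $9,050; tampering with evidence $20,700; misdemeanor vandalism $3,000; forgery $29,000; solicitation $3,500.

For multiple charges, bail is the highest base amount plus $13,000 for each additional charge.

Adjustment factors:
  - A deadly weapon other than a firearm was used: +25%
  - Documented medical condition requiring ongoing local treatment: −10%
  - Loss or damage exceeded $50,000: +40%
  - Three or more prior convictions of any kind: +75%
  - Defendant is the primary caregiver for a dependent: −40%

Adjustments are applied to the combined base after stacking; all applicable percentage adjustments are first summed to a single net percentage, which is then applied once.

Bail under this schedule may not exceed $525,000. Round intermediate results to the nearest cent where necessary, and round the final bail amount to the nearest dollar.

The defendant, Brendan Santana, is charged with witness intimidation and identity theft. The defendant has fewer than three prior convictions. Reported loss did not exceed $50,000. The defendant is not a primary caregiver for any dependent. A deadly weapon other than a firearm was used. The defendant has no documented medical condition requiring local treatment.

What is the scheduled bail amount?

Base amounts from the schedule: witness intimidation $115,000; identity theft $16,550.
Stacking rule: highest base plus $13,000 per additional charge. Highest is witness intimidation at $115,000; 1 additional charge → +$13,000. Combined base = $128,000.
A deadly weapon other than a firearm was used (+25%): $128,000 × 1.25 = $160,000.
$160,000 is within the $525,000 maximum.

$160,000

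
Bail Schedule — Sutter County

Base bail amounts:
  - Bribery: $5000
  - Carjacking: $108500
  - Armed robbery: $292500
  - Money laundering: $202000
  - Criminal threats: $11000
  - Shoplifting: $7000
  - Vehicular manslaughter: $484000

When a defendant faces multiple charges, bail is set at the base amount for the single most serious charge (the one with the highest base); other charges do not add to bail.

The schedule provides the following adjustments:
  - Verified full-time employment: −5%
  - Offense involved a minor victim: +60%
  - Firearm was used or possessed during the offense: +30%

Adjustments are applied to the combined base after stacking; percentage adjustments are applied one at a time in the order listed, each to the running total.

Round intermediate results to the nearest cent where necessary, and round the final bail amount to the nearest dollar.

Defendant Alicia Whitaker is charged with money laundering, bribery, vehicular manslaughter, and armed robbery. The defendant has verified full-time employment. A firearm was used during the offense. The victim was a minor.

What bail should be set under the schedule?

Base amounts from the schedule: money laundering $202000; bribery $5000; vehicular manslaughter $484000; armed robbery $292500.
Stacking rule: use the highest base only. Highest is vehicular manslaughter at $484000. Combined base = $484000.
Verified full-time employment (−5%): $484000 × 0.95 = $459800.
Offense involved a minor victim (+60%): $459800 × 1.6 = $735680.
Firearm was used or possessed during the offense (+30%): $735680 × 1.3 = $956384.

$956384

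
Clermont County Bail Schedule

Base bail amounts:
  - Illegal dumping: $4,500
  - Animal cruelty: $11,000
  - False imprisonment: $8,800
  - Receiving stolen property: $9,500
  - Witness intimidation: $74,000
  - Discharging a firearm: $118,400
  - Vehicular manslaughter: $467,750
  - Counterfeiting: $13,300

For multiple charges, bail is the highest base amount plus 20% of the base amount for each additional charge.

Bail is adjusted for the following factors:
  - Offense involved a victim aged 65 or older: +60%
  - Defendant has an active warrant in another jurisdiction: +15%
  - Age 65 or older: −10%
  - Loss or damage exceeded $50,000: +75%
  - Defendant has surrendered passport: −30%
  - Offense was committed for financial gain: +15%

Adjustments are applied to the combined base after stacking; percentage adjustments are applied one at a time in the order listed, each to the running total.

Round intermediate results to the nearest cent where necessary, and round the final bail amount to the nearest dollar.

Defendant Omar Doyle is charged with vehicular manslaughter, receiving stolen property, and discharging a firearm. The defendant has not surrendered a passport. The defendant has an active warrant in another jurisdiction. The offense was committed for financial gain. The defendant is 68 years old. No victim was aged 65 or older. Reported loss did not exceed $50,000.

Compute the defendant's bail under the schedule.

$587,186

Base amounts from the schedule: vehicular manslaughter $467,750; receiving stolen property $9,500; discharging a firearm $118,400.
Stacking rule: highest base plus 20% of each additional charge. Highest is vehicular manslaughter at $467,750. Additional: $9,500 × 20% = $1,900; $118,400 × 20% = $23,680. Combined base = $467,750 + $25,580 = $493,330.
Defendant has an active warrant in another jurisdiction (+15%): $493,330 × 1.15 = $567,329.50.
Age 65 or older (−10%): $567,329.50 × 0.9 = $510,596.55.
Offense was committed for financial gain (+15%): $510,596.55 × 1.15 = $587,186.03.
Rounded to the nearest dollar: $587,186.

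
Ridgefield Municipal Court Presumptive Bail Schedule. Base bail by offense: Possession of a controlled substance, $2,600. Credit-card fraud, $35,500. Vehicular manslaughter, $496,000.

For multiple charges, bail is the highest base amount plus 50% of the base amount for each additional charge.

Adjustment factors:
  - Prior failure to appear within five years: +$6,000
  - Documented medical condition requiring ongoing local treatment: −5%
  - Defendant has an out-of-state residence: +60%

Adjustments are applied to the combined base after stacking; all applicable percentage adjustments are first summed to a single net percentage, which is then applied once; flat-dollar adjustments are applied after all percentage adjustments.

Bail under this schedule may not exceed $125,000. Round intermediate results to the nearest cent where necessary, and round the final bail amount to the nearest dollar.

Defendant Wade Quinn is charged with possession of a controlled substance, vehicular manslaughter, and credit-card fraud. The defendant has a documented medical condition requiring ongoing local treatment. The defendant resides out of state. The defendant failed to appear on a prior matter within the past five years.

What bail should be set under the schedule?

Base amounts from the schedule: possession of a controlled substance $2,600; vehicular manslaughter $496,000; credit-card fraud $35,500.
Stacking rule: highest base plus 50% of each additional charge. Highest is vehicular manslaughter at $496,000. Additional: $2,600 × 50% = $1,300; $35,500 × 50% = $17,750. Combined base = $496,000 + $19,050 = $515,050.
Net percentage adjustment: −5% +60% = +55%. $515,050 × 1.55 = $798,327.50.
Prior failure to appear within five years (+$6,000 flat): $798,327.50 + $6,000 = $804,327.50.
Result $804,327.50 exceeds the maximum of $125,000; bail is capped at $125,000.

$125,000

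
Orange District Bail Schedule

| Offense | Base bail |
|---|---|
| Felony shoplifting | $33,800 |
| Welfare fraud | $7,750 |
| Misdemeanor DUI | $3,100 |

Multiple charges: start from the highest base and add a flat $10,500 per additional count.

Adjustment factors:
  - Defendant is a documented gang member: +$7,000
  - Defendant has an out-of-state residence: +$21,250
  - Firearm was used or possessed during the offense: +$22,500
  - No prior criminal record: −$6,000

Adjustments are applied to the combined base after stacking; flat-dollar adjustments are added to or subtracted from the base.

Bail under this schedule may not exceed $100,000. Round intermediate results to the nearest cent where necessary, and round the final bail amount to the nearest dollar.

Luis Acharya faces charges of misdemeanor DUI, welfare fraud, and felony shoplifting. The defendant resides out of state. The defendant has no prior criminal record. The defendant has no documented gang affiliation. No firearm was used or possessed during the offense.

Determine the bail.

$70,050

Base amounts from the schedule: misdemeanor DUI $3,100; welfare fraud $7,750; felony shoplifting $33,800.
Stacking rule: highest base plus $10,500 per additional charge. Highest is felony shoplifting at $33,800; 2 additional charges → +$21,000. Combined base = $54,800.
Defendant has an out-of-state residence (+$21,250 flat): $54,800 + $21,250 = $76,050.
No prior criminal record (−$6,000 flat): $76,050 − $6,000 = $70,050.
$70,050 is within the $100,000 maximum.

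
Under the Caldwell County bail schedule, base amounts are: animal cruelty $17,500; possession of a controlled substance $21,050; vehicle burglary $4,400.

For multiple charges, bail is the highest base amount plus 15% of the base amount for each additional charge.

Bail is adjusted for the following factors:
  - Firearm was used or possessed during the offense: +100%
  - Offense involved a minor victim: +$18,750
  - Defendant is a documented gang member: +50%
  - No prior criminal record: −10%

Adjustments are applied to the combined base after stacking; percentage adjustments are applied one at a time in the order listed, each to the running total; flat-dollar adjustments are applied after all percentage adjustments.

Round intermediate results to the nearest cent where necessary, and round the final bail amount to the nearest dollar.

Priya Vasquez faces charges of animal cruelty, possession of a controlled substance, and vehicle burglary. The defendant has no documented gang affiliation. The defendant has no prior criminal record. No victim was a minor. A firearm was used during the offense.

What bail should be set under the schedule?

$43,803

Base amounts from the schedule: animal cruelty $17,500; possession of a controlled substance $21,050; vehicle burglary $4,400.
Stacking rule: highest base plus 15% of each additional charge. Highest is possession of a controlled substance at $21,050. Additional: $17,500 × 15% = $2,625; $4,400 × 15% = $660. Combined base = $21,050 + $3,285 = $24,335.
Firearm was used or possessed during the offense (+100%): $24,335 × 2 = $48,670.
No prior criminal record (−10%): $48,670 × 0.9 = $43,803.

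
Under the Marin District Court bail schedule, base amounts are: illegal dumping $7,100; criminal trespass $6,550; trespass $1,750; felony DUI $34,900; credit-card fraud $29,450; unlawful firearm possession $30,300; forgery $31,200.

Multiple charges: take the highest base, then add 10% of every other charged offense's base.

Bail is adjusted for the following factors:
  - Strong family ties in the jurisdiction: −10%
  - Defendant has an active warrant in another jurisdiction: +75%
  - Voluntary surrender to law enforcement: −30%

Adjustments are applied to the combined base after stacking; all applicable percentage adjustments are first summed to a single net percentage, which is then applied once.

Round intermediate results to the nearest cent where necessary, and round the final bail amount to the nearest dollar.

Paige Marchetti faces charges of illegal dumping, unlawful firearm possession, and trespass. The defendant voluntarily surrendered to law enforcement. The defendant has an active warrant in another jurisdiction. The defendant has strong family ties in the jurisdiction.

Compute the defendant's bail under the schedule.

Base amounts from the schedule: illegal dumping $7,100; unlawful firearm possession $30,300; trespass $1,750.
Stacking rule: highest base plus 10% of each additional charge. Highest is unlawful firearm possession at $30,300. Additional: $7,100 × 10% = $710; $1,750 × 10% = $175. Combined base = $30,300 + $885 = $31,185.
Net percentage adjustment: −10% +75% −30% = +35%. $31,185 × 1.35 = $42,099.75.
Rounded to the nearest dollar: $42,100.

$42,100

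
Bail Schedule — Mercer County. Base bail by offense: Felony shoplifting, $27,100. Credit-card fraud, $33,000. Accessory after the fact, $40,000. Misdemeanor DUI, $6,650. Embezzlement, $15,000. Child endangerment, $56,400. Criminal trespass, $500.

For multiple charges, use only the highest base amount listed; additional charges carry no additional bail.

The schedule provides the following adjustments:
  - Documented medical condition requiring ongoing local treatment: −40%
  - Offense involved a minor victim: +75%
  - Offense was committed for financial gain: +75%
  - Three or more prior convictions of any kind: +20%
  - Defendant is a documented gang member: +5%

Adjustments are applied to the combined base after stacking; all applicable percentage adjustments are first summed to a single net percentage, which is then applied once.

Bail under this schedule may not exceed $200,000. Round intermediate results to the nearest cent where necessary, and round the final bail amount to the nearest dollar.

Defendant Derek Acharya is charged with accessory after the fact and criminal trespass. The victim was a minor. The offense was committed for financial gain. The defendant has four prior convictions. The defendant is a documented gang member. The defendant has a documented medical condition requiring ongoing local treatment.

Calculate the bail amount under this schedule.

$94,000

Base amounts from the schedule: accessory after the fact $40,000; criminal trespass $500.
Stacking rule: use the highest base only. Highest is accessory after the fact at $40,000. Combined base = $40,000.
Net percentage adjustment: −40% +75% +75% +20% +5% = +135%. $40,000 × 2.35 = $94,000.
$94,000 is within the $200,000 maximum.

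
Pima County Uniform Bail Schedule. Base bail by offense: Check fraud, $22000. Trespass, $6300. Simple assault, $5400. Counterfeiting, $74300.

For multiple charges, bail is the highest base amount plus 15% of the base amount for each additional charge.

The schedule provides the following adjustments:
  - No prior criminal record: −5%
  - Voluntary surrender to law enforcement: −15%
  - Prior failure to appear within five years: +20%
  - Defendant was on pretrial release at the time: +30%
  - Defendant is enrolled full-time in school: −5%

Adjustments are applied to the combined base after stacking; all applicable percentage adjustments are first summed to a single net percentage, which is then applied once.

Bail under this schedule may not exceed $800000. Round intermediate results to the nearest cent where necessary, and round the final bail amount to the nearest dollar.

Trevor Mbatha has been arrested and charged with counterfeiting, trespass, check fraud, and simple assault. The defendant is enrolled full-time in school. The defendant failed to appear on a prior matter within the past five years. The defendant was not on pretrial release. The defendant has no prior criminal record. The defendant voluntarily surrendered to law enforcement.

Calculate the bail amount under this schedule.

$75387

Base amounts from the schedule: counterfeiting $74300; trespass $6300; check fraud $22000; simple assault $5400.
Stacking rule: highest base plus 15% of each additional charge. Highest is counterfeiting at $74300. Additional: $6300 × 15% = $945; $22000 × 15% = $3300; $5400 × 15% = $810. Combined base = $74300 + $5055 = $79355.
Net percentage adjustment: −5% −15% +20% −5% = −5%. $79355 × 0.95 = $75387.25.
$75387.25 is within the $800000 maximum.
Rounded to the nearest dollar: $75387.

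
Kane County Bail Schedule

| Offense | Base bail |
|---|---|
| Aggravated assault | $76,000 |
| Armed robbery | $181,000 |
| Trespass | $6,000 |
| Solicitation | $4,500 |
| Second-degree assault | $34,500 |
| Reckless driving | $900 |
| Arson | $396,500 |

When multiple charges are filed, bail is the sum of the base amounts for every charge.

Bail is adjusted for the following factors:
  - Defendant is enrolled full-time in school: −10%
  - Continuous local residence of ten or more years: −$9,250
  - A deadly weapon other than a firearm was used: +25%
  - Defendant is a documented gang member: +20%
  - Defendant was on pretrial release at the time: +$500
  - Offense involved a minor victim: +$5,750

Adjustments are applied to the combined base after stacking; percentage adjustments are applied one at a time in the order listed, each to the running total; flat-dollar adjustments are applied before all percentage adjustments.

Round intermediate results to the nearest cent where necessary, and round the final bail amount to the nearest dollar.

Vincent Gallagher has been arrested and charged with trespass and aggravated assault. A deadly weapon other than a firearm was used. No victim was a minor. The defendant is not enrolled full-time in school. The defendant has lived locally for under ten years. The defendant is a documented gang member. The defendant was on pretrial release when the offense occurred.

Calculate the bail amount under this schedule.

Base amounts from the schedule: trespass $6,000; aggravated assault $76,000.
Stacking rule: sum of all bases. $6,000 + $76,000 = $82,000.
Defendant was on pretrial release at the time (+$500 flat): $82,000 + $500 = $82,500.
A deadly weapon other than a firearm was used (+25%): $82,500 × 1.25 = $103,125.
Defendant is a documented gang member (+20%): $103,125 × 1.2 = $123,750.

$123,750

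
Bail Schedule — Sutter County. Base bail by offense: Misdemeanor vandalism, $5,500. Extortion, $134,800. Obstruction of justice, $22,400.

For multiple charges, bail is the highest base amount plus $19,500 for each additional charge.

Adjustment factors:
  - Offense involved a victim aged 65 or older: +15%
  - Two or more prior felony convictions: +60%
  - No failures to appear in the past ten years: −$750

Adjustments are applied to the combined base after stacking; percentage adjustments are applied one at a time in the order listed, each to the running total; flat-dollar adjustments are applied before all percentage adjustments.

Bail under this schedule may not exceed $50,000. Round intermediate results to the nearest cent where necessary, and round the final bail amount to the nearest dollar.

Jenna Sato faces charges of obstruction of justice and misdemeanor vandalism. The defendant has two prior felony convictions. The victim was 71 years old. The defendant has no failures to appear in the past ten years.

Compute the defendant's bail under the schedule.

$50,000

Base amounts from the schedule: obstruction of justice $22,400; misdemeanor vandalism $5,500.
Stacking rule: highest base plus $19,500 per additional charge. Highest is obstruction of justice at $22,400; 1 additional charge → +$19,500. Combined base = $41,900.
No failures to appear in the past ten years (−$750 flat): $41,900 − $750 = $41,150.
Offense involved a victim aged 65 or older (+15%): $41,150 × 1.15 = $47,322.50.
Two or more prior felony convictions (+60%): $47,322.50 × 1.6 = $75,716.
Result $75,716 exceeds the maximum of $50,000; bail is capped at $50,000.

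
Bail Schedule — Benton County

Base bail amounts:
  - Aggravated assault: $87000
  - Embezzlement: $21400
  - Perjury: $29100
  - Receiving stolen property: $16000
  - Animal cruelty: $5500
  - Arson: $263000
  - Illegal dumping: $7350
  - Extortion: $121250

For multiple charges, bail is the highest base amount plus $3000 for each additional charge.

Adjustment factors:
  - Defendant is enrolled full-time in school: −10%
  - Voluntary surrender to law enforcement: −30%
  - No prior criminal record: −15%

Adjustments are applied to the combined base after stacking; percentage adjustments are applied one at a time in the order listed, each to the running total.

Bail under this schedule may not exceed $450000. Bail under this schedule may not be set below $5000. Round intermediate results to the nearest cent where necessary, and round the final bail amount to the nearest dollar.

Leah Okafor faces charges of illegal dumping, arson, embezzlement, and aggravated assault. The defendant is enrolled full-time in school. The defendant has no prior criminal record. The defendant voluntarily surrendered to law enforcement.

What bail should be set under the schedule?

$145656

Base amounts from the schedule: illegal dumping $7350; arson $263000; embezzlement $21400; aggravated assault $87000.
Stacking rule: highest base plus $3000 per additional charge. Highest is arson at $263000; 3 additional charges → +$9000. Combined base = $272000.
Defendant is enrolled full-time in school (−10%): $272000 × 0.9 = $244800.
Voluntary surrender to law enforcement (−30%): $244800 × 0.7 = $171360.
No prior criminal record (−15%): $171360 × 0.85 = $145656.
$145656 is within the $450000 maximum.
$145656 is at or above the $5000 minimum.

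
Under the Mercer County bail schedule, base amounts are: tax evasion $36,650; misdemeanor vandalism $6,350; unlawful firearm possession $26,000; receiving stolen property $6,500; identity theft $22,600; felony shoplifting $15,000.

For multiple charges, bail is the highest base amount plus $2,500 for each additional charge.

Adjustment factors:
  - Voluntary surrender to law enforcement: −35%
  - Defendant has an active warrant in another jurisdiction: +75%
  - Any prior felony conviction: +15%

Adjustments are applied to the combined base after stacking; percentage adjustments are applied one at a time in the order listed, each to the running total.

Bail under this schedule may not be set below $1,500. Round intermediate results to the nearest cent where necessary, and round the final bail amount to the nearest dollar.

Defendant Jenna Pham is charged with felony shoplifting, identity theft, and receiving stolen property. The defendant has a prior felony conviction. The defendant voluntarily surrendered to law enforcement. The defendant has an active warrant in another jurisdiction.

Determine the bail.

Base amounts from the schedule: felony shoplifting $15,000; identity theft $22,600; receiving stolen property $6,500.
Stacking rule: highest base plus $2,500 per additional charge. Highest is identity theft at $22,600; 2 additional charges → +$5,000. Combined base = $27,600.
Voluntary surrender to law enforcement (−35%): $27,600 × 0.65 = $17,940.
Defendant has an active warrant in another jurisdiction (+75%): $17,940 × 1.75 = $31,395.
Any prior felony conviction (+15%): $31,395 × 1.15 = $36,104.25.
$36,104.25 is at or above the $1,500 minimum.
Rounded to the nearest dollar: $36,104.

$36,104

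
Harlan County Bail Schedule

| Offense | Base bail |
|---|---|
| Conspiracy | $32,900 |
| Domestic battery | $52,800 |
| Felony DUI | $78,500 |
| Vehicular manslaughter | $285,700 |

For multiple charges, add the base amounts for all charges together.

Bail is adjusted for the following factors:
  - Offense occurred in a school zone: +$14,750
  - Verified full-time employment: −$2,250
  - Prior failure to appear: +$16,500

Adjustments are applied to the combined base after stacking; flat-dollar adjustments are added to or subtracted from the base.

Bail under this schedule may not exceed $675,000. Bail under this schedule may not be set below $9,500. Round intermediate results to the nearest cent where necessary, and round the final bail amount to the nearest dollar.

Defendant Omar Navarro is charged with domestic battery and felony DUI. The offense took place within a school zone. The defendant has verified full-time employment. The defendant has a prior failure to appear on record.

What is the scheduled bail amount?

$160,300

Base amounts from the schedule: domestic battery $52,800; felony DUI $78,500.
Stacking rule: sum of all bases. $52,800 + $78,500 = $131,300.
Offense occurred in a school zone (+$14,750 flat): $131,300 + $14,750 = $146,050.
Verified full-time employment (−$2,250 flat): $146,050 − $2,250 = $143,800.
Prior failure to appear (+$16,500 flat): $143,800 + $16,500 = $160,300.
$160,300 is within the $675,000 maximum.
$160,300 is at or above the $9,500 minimum.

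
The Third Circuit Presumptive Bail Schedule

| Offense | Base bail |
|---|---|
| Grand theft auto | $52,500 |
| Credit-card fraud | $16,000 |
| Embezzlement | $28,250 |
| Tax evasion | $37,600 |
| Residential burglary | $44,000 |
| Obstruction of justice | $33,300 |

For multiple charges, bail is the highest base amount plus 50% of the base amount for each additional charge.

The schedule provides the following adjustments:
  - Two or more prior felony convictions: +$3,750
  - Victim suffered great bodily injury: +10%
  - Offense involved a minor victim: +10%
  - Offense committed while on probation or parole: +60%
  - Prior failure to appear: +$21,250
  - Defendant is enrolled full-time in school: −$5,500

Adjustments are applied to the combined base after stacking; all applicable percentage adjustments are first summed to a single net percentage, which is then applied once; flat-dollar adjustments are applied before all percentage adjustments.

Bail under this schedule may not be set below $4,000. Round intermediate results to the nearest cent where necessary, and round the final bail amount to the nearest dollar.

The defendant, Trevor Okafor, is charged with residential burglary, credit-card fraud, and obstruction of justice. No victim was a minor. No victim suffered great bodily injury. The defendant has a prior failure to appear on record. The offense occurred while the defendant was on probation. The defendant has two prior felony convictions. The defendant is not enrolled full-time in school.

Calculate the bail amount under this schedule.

$149,840

Base amounts from the schedule: residential burglary $44,000; credit-card fraud $16,000; obstruction of justice $33,300.
Stacking rule: highest base plus 50% of each additional charge. Highest is residential burglary at $44,000. Additional: $16,000 × 50% = $8,000; $33,300 × 50% = $16,650. Combined base = $44,000 + $24,650 = $68,650.
Two or more prior felony convictions (+$3,750 flat): $68,650 + $3,750 = $72,400.
Prior failure to appear (+$21,250 flat): $72,400 + $21,250 = $93,650.
Offense committed while on probation or parole (+60%): $93,650 × 1.6 = $149,840.
$149,840 is at or above the $4,000 minimum.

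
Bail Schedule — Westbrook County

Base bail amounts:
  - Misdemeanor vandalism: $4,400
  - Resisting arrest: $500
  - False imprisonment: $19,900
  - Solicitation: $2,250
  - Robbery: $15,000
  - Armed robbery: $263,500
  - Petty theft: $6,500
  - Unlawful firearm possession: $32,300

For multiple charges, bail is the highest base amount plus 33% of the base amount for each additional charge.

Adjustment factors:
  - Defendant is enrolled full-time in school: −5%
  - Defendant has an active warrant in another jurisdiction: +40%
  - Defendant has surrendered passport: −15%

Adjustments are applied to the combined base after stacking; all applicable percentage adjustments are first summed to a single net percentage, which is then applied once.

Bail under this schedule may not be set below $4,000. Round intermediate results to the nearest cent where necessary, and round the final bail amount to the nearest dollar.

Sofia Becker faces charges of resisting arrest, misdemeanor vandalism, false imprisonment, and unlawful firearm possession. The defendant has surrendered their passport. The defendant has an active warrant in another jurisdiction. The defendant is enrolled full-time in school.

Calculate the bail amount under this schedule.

Base amounts from the schedule: resisting arrest $500; misdemeanor vandalism $4,400; false imprisonment $19,900; unlawful firearm possession $32,300.
Stacking rule: highest base plus 33% of each additional charge. Highest is unlawful firearm possession at $32,300. Additional: $500 × 33% = $165; $4,400 × 33% = $1,452; $19,900 × 33% = $6,567. Combined base = $32,300 + $8,184 = $40,484.
Net percentage adjustment: −5% +40% −15% = +20%. $40,484 × 1.2 = $48,580.80.
$48,580.80 is at or above the $4,000 minimum.
Rounded to the nearest dollar: $48,581.

$48,581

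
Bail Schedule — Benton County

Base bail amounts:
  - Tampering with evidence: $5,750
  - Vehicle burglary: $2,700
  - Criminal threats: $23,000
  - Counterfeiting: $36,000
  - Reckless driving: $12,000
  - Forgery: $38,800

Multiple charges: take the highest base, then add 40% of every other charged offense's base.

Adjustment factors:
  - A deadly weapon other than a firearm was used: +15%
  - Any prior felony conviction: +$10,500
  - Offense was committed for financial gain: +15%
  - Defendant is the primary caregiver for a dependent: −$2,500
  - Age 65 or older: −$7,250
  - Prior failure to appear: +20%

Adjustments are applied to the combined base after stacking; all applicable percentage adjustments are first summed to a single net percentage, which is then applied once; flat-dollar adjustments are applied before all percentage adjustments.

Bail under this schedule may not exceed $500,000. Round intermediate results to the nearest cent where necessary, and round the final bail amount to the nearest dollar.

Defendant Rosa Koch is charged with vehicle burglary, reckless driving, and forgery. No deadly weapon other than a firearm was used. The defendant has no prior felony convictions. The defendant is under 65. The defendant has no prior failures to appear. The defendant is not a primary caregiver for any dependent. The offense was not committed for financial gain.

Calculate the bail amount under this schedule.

Base amounts from the schedule: vehicle burglary $2,700; reckless driving $12,000; forgery $38,800.
Stacking rule: highest base plus 40% of each additional charge. Highest is forgery at $38,800. Additional: $2,700 × 40% = $1,080; $12,000 × 40% = $4,800. Combined base = $38,800 + $5,880 = $44,680.
No adjustment factors apply to this defendant.
$44,680 is within the $500,000 maximum.

$44,680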